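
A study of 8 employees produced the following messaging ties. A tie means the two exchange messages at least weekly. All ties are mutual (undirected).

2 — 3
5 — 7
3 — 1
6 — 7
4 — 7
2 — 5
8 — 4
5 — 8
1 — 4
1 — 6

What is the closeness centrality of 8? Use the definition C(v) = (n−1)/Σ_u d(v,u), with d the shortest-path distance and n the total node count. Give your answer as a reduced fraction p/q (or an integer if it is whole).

1/2

Distances from 8: 1:2, 2:2, 3:3, 4:1, 5:1, 6:3, 7:2. Sum = 14.
n = 8, so closeness = 7/14 = 1/2.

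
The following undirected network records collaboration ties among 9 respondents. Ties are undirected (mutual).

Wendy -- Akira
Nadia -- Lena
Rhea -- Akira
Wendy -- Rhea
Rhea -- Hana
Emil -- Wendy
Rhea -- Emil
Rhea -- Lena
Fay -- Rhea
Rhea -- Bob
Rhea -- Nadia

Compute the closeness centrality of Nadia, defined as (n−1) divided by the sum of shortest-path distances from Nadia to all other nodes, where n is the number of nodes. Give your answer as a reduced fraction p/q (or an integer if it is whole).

4/7

Distances from Nadia: Akira:2, Bob:2, Emil:2, Fay:2, Hana:2, Lena:1, Rhea:1, Wendy:2. Sum = 14.
n = 9, so closeness = 8/14 = 4/7.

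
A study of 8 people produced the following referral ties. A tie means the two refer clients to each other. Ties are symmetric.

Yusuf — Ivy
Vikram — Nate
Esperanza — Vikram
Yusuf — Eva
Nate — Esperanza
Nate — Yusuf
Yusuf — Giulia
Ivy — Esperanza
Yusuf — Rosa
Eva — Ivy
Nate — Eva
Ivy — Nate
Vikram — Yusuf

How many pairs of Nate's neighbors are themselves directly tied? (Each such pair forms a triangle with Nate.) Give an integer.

Nate's neighbors: Esperanza, Eva, Ivy, Vikram, and Yusuf.
Neighbor pairs that are themselves tied: Nate–Esperanza–Ivy; Nate–Esperanza–Vikram; Nate–Eva–Ivy; Nate–Eva–Yusuf; Nate–Ivy–Yusuf; Nate–Vikram–Yusuf. Each forms one triangle with Nate, for 6 in total.

6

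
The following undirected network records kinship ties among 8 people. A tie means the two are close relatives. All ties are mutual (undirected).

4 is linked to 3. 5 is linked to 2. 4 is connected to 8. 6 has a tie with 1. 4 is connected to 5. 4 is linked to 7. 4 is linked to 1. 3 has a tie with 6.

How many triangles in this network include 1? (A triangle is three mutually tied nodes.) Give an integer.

0

1's neighbors are 4 and 6, but none of them are tied to each other, so no triangle contains 1.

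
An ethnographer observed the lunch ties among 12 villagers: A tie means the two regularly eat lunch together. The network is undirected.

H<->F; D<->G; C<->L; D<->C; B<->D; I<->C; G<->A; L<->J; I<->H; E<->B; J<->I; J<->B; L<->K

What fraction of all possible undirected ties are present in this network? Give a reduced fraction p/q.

There are 13 edges and 12 nodes, so the maximum possible is C(12,2) = 66.
Density = 13/66.

13/66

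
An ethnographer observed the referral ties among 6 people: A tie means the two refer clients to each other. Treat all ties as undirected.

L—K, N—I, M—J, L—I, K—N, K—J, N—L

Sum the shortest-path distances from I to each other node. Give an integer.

11

Distances from I: J:3, K:2, L:1, M:4, N:1.
Sum = 3 + 2 + 1 + 4 + 1 = 11.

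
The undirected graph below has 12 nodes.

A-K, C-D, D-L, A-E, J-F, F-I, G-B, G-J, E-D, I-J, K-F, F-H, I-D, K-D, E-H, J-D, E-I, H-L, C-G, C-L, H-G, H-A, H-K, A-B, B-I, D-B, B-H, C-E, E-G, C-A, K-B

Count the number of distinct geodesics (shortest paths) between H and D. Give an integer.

4

The shortest distance is 2. The length-2 paths are: H–K–D; H–L–D; H–E–D; H–B–D.
That gives 4 distinct shortest paths.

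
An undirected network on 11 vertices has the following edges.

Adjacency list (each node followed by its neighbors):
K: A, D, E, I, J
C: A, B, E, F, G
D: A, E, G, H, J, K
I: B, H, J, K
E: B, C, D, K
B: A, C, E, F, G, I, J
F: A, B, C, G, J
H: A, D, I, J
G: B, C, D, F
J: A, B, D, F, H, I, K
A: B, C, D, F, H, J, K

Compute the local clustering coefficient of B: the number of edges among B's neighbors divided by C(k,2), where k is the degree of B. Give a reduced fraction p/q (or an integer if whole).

3/7

B's neighbors: A, C, E, F, G, I, and J (k = 7).
Possible neighbor pairs: C(7,2) = 21. Edges among them: A–C, A–F, A–J, C–E, C–F, C–G, F–G, F–J, I–J → e = 9.
Clustering(B) = 9/21 = 3/7.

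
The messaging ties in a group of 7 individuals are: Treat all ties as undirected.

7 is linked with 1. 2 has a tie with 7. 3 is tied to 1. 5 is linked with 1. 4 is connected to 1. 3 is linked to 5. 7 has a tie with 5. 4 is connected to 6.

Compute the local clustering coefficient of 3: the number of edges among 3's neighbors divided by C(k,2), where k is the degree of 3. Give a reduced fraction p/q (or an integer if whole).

1

3's neighbors: 1 and 5 (k = 2).
Possible neighbor pairs: C(2,2) = 1. Edges among them: 1–5 → e = 1.
Clustering(3) = 1/1.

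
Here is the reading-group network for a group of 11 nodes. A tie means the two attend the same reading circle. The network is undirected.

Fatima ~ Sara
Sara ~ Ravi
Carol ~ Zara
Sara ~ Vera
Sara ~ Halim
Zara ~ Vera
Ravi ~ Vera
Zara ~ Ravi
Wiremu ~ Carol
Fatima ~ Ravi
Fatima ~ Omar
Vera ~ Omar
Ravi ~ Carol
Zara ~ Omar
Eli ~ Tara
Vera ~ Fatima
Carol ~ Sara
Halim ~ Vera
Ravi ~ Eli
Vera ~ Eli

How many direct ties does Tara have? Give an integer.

1

Tara is directly tied to Eli. That is 1 neighbor, so the degree of Tara is 1.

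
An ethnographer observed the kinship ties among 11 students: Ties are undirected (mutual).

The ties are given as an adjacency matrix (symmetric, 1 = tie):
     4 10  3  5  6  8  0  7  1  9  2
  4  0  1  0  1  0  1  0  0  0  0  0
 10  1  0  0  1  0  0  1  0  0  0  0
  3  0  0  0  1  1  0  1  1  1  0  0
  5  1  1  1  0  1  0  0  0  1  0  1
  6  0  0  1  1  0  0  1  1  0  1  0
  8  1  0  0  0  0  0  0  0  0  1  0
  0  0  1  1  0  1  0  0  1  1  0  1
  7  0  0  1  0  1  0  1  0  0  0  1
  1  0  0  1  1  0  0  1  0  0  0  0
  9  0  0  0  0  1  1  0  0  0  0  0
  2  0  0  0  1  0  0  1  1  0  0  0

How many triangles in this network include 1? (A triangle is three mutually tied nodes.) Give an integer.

2

1's neighbors: 0, 3, and 5.
Neighbor pairs that are themselves tied: 1–0–3; 1–3–5. Each forms one triangle with 1, for 2 in total.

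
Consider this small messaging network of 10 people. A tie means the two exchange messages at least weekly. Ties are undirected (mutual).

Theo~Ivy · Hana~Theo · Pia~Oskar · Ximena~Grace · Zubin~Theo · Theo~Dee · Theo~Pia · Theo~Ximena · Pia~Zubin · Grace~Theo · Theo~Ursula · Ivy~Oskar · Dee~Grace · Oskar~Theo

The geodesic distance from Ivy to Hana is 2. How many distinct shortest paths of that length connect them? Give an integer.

The shortest distance is 2, and the only length-2 path is Ivy–Theo–Hana. So there is exactly 1 shortest path.

1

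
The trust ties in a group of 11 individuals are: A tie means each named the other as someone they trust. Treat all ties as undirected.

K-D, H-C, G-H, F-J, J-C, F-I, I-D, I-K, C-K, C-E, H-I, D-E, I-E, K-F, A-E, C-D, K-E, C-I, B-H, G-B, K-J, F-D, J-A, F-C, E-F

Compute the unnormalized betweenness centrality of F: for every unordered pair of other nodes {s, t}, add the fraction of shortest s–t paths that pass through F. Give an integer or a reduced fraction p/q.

Pairs whose geodesics pass through F — D–J: 1/3; J–E: 1/4; J–I: 1/3.
All other pairs contribute 0.
Summing the contributions gives betweenness(F) = 11/12.

11/12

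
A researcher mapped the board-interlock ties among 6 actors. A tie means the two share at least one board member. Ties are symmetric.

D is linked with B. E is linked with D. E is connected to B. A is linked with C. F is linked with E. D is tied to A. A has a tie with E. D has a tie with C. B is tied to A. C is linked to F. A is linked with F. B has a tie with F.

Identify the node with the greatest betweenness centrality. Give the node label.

Unnormalized betweenness of each node: A:11/12, B:1/4, C:1/4, D:2/3, E:1/4, F:2/3.
A has the largest value, 11/12, making it the main broker — the node through which the most shortest paths run.

A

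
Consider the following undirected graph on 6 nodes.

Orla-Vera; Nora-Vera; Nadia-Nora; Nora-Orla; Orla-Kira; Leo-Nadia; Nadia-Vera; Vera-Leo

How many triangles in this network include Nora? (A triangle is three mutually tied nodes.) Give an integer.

2

Nora's neighbors: Nadia, Orla, and Vera.
Neighbor pairs that are themselves tied: Nora–Nadia–Vera; Nora–Orla–Vera. Each forms one triangle with Nora, for 2 in total.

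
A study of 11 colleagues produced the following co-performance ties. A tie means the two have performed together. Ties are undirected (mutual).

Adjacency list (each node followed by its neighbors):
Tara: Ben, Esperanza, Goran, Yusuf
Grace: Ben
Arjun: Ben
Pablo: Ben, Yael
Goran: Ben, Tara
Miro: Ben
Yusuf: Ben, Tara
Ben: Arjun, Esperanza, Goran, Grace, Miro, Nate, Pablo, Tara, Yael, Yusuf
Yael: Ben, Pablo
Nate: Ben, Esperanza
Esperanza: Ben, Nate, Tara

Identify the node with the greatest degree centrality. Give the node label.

Degrees — Arjun:1, Ben:10, Esperanza:3, Goran:2, Grace:1, Miro:1, Nate:2, Pablo:2, Tara:4, Yael:2, Yusuf:2.
The maximum is 10, attained only by Ben.

Ben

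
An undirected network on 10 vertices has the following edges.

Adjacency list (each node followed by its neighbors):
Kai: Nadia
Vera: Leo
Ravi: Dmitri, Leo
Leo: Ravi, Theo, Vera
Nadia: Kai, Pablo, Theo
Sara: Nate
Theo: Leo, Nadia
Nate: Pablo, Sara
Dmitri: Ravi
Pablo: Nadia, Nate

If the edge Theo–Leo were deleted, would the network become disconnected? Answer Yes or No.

Yes

Without the Theo–Leo edge there is no alternate route between Theo and Leo, so the network disconnects. It is a bridge.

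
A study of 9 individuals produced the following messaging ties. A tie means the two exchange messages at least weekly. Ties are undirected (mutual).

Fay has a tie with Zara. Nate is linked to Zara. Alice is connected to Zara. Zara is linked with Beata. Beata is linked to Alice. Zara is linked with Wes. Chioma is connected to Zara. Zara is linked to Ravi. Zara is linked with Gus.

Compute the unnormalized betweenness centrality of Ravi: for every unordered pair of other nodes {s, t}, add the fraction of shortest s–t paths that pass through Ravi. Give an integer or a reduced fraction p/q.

0

No shortest path between any pair of other nodes passes through Ravi.
Summing the contributions gives betweenness(Ravi) = 0.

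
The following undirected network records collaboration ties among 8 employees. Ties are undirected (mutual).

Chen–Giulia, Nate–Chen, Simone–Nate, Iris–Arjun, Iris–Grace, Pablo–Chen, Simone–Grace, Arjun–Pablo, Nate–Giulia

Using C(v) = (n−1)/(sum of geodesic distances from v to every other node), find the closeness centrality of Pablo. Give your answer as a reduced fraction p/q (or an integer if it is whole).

1/2

Distances from Pablo: Arjun:1, Chen:1, Giulia:2, Grace:3, Iris:2, Nate:2, Simone:3. Sum = 14.
n = 8, so closeness = 7/14 = 1/2.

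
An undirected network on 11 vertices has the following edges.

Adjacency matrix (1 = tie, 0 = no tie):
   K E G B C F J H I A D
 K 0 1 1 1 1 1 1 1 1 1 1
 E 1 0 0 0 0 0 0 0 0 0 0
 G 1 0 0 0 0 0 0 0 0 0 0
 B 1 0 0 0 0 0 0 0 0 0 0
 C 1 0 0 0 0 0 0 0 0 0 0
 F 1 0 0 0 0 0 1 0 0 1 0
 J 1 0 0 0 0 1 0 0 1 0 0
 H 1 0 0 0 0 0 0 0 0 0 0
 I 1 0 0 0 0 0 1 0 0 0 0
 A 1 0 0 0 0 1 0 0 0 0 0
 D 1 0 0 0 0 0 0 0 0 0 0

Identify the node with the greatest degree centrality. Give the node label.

K

Degrees — A:2, B:1, C:1, D:1, E:1, F:3, G:1, H:1, I:2, J:3, K:10.
The maximum is 10, attained only by K.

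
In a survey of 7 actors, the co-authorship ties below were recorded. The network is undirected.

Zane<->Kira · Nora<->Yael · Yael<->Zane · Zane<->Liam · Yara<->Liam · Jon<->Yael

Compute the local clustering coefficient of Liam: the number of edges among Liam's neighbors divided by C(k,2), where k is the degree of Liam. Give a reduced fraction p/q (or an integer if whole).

Liam's neighbors: Yara and Zane (k = 2).
Possible neighbor pairs: C(2,2) = 1. Edges among them: none → e = 0.
Clustering(Liam) = 0/1.

0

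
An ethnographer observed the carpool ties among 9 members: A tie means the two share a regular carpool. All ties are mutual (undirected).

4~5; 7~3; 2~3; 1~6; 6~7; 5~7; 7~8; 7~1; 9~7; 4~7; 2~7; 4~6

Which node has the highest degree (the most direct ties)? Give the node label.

Degrees — 1:2, 2:2, 3:2, 4:3, 5:2, 6:3, 7:8, 8:1, 9:1.
The maximum is 8, attained only by 7.

7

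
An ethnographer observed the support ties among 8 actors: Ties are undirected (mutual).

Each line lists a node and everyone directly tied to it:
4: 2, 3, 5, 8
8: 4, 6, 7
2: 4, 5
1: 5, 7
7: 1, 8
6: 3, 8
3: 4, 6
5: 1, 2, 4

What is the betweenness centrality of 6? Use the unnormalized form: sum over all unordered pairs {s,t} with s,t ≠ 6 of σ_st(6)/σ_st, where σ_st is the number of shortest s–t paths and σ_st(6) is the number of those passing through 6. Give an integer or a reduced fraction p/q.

Pairs whose geodesics pass through 6 — 3–8: 1/2; 3–7: 1/2.
All other pairs contribute 0.
Summing the contributions gives betweenness(6) = 1.

1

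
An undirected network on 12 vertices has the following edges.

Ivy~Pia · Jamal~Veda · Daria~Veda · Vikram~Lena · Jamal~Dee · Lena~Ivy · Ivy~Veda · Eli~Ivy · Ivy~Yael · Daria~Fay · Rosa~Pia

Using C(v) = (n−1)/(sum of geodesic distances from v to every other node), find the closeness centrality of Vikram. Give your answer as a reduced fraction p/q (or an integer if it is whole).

Distances from Vikram: Daria:4, Dee:5, Eli:3, Fay:5, Ivy:2, Jamal:4, Lena:1, Pia:3, Rosa:4, Veda:3, Yael:3. Sum = 37.
n = 12, so closeness = 11/37.

11/37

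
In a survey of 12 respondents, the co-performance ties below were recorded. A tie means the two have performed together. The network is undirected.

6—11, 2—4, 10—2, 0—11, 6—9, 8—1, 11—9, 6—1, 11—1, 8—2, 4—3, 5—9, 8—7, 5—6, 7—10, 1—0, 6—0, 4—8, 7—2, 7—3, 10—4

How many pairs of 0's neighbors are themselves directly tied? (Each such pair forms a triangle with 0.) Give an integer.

0's neighbors: 1, 6, and 11.
Neighbor pairs that are themselves tied: 0–1–6; 0–1–11; 0–6–11. Each forms one triangle with 0, for 3 in total.

3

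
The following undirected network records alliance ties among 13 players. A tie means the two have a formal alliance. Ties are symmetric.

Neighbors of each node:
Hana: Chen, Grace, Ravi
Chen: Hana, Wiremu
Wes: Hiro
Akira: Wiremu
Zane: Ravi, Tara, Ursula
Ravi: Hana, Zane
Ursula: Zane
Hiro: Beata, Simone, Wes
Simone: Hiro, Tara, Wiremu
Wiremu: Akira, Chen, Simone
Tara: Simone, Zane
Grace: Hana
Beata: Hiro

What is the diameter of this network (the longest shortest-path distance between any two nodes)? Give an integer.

6

Eccentricity of each node (its greatest distance to any other): Akira:5, Beata:6, Chen:4, Grace:6, Hana:5, Hiro:5, Ravi:5, Simone:4, Tara:4, Ursula:5, Wes:6, Wiremu:4, Zane:4.
The maximum eccentricity is 6, realized for instance by the pair Beata–Grace via Beata – Hiro – Simone – Wiremu – Chen – Hana – Grace. So the diameter is 6.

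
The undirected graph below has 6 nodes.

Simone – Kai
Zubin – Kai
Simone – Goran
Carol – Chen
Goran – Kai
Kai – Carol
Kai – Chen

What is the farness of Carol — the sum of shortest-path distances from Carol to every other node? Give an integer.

8

Distances from Carol: Chen:1, Goran:2, Kai:1, Simone:2, Zubin:2.
Sum = 1 + 2 + 1 + 2 + 2 = 8.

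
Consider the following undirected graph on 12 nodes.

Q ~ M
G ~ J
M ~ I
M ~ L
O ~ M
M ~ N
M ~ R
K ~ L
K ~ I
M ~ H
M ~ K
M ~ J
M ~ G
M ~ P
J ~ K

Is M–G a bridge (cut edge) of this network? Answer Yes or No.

Even without that edge, M still reaches G via M – J – G, so the network stays connected. Not a bridge.

No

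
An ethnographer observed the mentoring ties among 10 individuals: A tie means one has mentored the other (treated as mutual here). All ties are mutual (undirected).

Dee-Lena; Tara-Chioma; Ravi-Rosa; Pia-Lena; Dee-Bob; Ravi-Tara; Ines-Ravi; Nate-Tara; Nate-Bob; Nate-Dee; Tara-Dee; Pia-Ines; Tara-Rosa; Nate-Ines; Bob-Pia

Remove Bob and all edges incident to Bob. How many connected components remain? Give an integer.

Bob's neighbors (Dee, Nate, and Pia) remain reachable from one another through other ties, so the rest of the network stays in one piece.

1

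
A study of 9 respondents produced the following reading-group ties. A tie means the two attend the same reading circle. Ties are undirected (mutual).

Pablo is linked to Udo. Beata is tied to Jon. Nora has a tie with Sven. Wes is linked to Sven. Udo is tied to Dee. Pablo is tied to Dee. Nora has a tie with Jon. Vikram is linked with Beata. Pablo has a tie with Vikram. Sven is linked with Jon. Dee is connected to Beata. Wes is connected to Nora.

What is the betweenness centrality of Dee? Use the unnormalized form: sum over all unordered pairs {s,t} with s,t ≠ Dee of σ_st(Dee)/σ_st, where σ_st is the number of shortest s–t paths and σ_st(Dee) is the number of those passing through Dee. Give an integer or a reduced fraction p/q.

15/2

Pairs whose geodesics pass through Dee — Udo–Beata: 1; Udo–Sven: 1; Udo–Jon: 1; Udo–Nora: 1; Udo–Wes: 2/2; Pablo–Beata: 1/2; Pablo–Sven: 1/2; Pablo–Jon: 1/2; Pablo–Nora: 1/2; Pablo–Wes: 2/4.
All other pairs contribute 0.
Summing the contributions gives betweenness(Dee) = 15/2.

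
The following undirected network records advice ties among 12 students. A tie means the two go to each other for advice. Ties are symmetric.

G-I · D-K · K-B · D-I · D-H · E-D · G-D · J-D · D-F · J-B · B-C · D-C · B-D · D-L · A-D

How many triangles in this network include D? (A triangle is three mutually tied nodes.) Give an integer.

D's neighbors: A, B, C, E, F, G, H, I, J, K, and L.
Neighbor pairs that are themselves tied: D–B–C; D–B–J; D–B–K; D–G–I. Each forms one triangle with D, for 4 in total.

4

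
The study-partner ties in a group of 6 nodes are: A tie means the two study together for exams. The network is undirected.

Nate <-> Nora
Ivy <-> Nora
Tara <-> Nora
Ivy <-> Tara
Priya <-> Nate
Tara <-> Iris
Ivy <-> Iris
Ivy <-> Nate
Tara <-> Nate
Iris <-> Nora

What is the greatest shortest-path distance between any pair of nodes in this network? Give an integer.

Eccentricity of each node (its greatest distance to any other): Iris:3, Ivy:2, Nate:2, Nora:2, Priya:3, Tara:2.
The maximum eccentricity is 3, realized for instance by the pair Priya–Iris via Priya – Nate – Nora – Iris. So the diameter is 3.

3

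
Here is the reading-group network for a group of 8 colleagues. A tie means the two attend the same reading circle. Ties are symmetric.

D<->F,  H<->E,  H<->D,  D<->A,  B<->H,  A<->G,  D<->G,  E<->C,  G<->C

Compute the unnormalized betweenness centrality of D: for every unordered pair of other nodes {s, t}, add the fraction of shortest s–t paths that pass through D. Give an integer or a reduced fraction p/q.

Pairs whose geodesics pass through D — H–F: 1; H–G: 1; H–A: 1; E–F: 1; E–A: 1/2; F–B: 1; F–C: 1; F–G: 1; F–A: 1; B–G: 1; B–A: 1.
All other pairs contribute 0.
Summing the contributions gives betweenness(D) = 21/2.

21/2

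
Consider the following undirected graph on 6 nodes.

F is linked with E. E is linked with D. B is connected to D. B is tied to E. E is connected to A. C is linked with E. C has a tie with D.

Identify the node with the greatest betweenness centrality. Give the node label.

E

Unnormalized betweenness of each node: A:0, B:0, C:0, D:1/2, E:15/2, F:0.
E has the largest value, 15/2, making it the main broker — the node through which the most shortest paths run.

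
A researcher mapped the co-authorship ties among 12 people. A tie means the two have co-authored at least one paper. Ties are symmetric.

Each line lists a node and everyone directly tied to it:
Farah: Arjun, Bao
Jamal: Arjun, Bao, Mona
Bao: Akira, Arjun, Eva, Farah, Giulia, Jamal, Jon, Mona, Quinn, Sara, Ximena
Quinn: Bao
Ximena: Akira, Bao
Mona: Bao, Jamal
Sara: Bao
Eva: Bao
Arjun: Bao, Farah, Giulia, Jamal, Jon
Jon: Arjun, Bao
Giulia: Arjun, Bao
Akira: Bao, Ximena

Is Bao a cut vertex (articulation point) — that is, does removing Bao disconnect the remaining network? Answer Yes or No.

Removing Bao leaves {Arjun, Farah, Giulia, Jamal, Jon, and Mona} with no path to {Sara}, so the network splits into 5 components. Bao is a cut vertex.

Yes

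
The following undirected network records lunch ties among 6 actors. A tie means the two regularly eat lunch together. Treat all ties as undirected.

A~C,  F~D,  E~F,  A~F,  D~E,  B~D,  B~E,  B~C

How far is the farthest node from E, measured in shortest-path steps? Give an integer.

Distances from E: A:2, B:1, C:2, D:1, F:1.
The largest is 2 (to C and A), so the eccentricity of E is 2.

2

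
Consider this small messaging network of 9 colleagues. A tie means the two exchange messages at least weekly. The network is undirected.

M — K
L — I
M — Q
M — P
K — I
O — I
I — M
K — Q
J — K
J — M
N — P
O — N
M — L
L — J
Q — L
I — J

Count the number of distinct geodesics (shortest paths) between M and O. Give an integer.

The shortest distance is 2, and the only length-2 path is M–I–O. So there is exactly 1 shortest path.

1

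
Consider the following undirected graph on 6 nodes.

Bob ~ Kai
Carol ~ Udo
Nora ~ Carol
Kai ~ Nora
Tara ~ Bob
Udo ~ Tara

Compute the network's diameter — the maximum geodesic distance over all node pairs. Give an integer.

3

Eccentricity of each node (its greatest distance to any other): Bob:3, Carol:3, Kai:3, Nora:3, Tara:3, Udo:3.
The maximum eccentricity is 3, realized for instance by the pair Kai–Udo via Kai – Nora – Carol – Udo. So the diameter is 3.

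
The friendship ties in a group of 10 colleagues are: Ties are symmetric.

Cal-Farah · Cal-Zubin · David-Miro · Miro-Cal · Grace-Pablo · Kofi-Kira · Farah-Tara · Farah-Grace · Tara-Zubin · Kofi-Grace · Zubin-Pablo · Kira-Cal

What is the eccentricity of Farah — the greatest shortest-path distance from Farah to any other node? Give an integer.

3

Distances from Farah: Cal:1, David:3, Grace:1, Kira:2, Kofi:2, Miro:2, Pablo:2, Tara:1, Zubin:2.
The largest is 3 (to David), so the eccentricity of Farah is 3.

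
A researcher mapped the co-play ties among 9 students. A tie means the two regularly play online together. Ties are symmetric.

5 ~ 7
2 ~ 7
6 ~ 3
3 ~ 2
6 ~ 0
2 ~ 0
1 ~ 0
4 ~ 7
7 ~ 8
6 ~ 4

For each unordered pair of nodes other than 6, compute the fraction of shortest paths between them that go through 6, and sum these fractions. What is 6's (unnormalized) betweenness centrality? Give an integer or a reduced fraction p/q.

Pairs whose geodesics pass through 6 — 1–3: 1/2; 1–4: 1; 3–4: 1; 3–0: 1/2; 4–0: 1.
All other pairs contribute 0.
Summing the contributions gives betweenness(6) = 4.

4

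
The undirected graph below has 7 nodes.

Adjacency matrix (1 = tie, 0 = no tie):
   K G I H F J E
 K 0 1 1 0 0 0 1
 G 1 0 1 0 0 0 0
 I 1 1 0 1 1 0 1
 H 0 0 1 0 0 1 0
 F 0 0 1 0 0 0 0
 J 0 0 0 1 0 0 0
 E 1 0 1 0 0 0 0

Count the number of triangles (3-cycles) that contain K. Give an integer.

2

K's neighbors: E, G, and I.
Neighbor pairs that are themselves tied: K–E–I; K–G–I. Each forms one triangle with K, for 2 in total.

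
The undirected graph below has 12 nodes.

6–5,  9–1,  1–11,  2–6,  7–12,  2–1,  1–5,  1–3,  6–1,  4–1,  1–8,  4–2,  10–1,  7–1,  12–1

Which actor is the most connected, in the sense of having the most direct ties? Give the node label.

1

Degrees — 1:11, 2:3, 3:1, 4:2, 5:2, 6:3, 7:2, 8:1, 9:1, 10:1, 11:1, 12:2.
The maximum is 11, attained only by 1.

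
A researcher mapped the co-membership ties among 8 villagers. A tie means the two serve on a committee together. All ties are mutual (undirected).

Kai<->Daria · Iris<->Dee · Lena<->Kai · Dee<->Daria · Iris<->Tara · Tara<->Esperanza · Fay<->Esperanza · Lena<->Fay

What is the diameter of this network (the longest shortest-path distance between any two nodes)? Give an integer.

4

Eccentricity of each node (its greatest distance to any other): Daria:4, Dee:4, Esperanza:4, Fay:4, Iris:4, Kai:4, Lena:4, Tara:4.
The maximum eccentricity is 4, realized for instance by the pair Tara–Kai via Tara – Esperanza – Fay – Lena – Kai. So the diameter is 4.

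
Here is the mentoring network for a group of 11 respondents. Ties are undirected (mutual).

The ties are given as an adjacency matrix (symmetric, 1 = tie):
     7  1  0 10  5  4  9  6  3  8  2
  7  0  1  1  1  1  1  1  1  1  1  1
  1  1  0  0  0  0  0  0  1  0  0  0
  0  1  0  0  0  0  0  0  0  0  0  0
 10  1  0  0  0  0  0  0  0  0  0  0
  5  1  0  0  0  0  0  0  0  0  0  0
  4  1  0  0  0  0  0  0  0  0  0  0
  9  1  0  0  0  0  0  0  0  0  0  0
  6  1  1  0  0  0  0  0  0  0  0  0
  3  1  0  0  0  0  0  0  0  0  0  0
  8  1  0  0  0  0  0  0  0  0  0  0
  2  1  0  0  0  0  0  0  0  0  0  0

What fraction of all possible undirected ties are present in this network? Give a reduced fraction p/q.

1/5

There are 11 edges and 11 nodes, so the maximum possible is C(11,2) = 55.
Density = 11/55 = 1/5.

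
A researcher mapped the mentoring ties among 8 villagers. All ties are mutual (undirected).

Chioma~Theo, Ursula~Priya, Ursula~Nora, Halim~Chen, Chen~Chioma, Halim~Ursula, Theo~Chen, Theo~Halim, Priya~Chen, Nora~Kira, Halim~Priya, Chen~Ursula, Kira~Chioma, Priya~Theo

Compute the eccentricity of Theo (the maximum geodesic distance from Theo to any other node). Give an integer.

3

Distances from Theo: Chen:1, Chioma:1, Halim:1, Kira:2, Nora:3, Priya:1, Ursula:2.
The largest is 3 (to Nora), so the eccentricity of Theo is 3.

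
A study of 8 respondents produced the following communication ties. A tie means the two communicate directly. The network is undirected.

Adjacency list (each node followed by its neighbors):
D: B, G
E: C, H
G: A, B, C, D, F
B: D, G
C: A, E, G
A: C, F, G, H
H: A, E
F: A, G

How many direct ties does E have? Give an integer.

2

E is directly tied to C and H. That is 2 neighbors, so the degree of E is 2.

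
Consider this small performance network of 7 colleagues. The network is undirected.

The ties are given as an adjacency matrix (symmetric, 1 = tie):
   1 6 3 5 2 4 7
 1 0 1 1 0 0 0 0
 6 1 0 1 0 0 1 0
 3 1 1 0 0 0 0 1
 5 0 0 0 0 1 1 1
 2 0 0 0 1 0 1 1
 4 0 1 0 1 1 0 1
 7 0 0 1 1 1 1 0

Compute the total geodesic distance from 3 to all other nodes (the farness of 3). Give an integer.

Distances from 3: 1:1, 2:2, 4:2, 5:2, 6:1, 7:1.
Sum = 1 + 2 + 2 + 2 + 1 + 1 = 9.

9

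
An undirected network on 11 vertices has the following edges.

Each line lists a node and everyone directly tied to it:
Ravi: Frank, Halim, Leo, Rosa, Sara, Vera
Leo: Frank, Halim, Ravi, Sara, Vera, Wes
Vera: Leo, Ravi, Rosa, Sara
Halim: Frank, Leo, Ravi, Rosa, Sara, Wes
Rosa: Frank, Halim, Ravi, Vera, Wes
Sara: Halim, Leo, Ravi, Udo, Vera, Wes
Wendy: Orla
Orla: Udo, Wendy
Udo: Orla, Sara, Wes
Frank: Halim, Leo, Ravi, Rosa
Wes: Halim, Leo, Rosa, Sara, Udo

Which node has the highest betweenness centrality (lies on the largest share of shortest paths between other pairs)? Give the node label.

Unnormalized betweenness of each node: Frank:1/5, Halim:71/30, Leo:17/6, Orla:9, Ravi:28/15, Rosa:2, Sara:34/3, Udo:16, Vera:9/20, Wendy:0, Wes:159/20.
Udo has the largest value, 16, making it the main broker — the node through which the most shortest paths run.

Udo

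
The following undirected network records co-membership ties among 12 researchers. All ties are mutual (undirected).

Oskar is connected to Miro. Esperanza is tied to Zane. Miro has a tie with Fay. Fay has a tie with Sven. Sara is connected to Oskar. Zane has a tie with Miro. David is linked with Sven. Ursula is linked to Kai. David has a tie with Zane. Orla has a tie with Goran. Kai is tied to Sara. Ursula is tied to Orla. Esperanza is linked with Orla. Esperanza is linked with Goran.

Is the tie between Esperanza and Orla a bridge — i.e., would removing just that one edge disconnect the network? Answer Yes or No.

No

Even without that edge, Esperanza still reaches Orla via Esperanza – Goran – Orla, so the network stays connected. Not a bridge.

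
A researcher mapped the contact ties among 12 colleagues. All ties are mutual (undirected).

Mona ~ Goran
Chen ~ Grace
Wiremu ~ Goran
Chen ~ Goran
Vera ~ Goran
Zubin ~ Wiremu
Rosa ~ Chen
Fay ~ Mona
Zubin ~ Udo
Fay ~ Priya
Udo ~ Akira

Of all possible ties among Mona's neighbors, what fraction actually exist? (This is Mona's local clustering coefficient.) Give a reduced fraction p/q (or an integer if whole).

Mona's neighbors: Fay and Goran (k = 2).
Possible neighbor pairs: C(2,2) = 1. Edges among them: none → e = 0.
Clustering(Mona) = 0/1.

0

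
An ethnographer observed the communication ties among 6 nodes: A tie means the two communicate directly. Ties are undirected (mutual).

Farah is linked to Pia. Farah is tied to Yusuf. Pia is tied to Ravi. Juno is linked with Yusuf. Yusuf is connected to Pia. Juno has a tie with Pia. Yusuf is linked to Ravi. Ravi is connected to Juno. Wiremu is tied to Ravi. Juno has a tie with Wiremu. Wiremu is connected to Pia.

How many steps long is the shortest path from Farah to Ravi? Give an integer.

One shortest route is Farah – Yusuf – Ravi, which uses 2 edges, and Farah and Ravi are not directly tied, so nothing shorter exists. So d(Farah,Ravi) = 2.

2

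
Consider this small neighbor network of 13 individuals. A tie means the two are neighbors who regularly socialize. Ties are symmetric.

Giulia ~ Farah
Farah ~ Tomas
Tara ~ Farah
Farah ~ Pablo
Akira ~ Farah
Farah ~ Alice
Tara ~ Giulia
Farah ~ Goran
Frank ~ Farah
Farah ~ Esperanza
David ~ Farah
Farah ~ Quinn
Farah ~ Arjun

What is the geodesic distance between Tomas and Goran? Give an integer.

One shortest route is Tomas – Farah – Goran, which uses 2 edges, and Tomas and Goran are not directly tied, so nothing shorter exists. So d(Tomas,Goran) = 2.

2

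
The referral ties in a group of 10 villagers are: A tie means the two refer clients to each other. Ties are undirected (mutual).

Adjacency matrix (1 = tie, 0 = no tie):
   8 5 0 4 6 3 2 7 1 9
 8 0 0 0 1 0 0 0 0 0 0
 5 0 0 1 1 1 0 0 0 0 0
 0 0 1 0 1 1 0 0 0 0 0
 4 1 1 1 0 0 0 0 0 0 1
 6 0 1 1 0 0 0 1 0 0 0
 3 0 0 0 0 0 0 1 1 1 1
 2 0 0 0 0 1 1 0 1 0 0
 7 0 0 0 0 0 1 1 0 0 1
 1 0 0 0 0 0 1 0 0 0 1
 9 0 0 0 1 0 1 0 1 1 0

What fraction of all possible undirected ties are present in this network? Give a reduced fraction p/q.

There are 15 edges and 10 nodes, so the maximum possible is C(10,2) = 45.
Density = 15/45 = 1/3.

1/3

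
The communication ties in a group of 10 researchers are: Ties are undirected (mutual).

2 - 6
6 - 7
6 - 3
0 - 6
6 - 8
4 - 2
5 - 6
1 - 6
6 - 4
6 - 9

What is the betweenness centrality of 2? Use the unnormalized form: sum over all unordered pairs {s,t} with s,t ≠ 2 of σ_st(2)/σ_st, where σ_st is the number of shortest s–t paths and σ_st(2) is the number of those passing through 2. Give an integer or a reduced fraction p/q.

0

No shortest path between any pair of other nodes passes through 2.
Summing the contributions gives betweenness(2) = 0.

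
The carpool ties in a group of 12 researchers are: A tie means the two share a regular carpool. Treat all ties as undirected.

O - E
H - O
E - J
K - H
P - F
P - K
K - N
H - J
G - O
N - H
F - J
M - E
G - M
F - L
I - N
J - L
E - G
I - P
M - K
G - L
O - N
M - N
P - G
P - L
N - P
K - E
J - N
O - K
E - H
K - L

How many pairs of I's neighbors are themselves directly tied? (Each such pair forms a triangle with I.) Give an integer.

1

I's neighbors: N and P.
Neighbor pairs that are themselves tied: I–N–P. Each forms one triangle with I, for 1 in total.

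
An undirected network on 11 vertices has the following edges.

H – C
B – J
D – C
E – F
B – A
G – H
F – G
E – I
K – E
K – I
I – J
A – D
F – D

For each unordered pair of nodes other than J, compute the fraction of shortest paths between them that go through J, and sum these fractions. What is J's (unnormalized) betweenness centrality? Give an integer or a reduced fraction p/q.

9/2

Pairs whose geodesics pass through J — E–B: 1; A–I: 1; A–K: 1/2; B–I: 1; B–K: 1.
All other pairs contribute 0.
Summing the contributions gives betweenness(J) = 9/2.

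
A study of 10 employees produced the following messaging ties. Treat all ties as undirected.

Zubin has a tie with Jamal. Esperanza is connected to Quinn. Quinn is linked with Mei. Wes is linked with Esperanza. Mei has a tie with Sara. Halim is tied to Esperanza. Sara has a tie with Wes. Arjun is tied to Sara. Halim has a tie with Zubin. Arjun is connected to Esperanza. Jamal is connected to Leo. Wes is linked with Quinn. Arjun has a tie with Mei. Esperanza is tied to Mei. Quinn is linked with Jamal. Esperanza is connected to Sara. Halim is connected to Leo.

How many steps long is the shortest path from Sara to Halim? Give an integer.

One shortest route is Sara – Esperanza – Halim, which uses 2 edges, and Sara and Halim are not directly tied, so nothing shorter exists. So d(Sara,Halim) = 2.

2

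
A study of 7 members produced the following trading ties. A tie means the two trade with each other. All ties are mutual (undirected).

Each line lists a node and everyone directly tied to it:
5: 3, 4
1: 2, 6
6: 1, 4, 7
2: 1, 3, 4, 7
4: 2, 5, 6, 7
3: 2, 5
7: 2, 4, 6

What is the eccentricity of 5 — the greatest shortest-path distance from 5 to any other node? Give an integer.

Distances from 5: 1:3, 2:2, 3:1, 4:1, 6:2, 7:2.
The largest is 3 (to 1), so the eccentricity of 5 is 3.

3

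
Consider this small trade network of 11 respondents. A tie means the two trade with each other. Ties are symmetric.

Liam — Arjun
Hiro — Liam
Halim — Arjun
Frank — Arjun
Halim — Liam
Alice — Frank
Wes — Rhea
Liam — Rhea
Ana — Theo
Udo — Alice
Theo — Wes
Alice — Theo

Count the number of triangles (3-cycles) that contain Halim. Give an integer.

1

Halim's neighbors: Arjun and Liam.
Neighbor pairs that are themselves tied: Halim–Arjun–Liam. Each forms one triangle with Halim, for 1 in total.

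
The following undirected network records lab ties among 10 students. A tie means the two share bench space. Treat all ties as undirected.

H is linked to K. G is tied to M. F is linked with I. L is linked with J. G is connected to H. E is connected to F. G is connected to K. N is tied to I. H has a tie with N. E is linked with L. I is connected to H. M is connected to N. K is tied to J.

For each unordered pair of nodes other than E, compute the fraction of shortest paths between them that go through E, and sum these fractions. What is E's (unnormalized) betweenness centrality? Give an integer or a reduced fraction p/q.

7/2

Pairs whose geodesics pass through E — L–F: 1; L–I: 1; L–N: 1/2; F–J: 1.
All other pairs contribute 0.
Summing the contributions gives betweenness(E) = 7/2.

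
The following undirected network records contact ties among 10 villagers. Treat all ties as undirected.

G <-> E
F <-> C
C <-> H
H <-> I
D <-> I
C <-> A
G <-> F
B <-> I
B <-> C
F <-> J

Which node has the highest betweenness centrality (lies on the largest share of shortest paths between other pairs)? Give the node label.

Unnormalized betweenness of each node: A:0, B:6, C:49/2, D:0, E:0, F:20, G:8, H:6, I:17/2, J:0.
C has the largest value, 49/2, making it the main broker — the node through which the most shortest paths run.

C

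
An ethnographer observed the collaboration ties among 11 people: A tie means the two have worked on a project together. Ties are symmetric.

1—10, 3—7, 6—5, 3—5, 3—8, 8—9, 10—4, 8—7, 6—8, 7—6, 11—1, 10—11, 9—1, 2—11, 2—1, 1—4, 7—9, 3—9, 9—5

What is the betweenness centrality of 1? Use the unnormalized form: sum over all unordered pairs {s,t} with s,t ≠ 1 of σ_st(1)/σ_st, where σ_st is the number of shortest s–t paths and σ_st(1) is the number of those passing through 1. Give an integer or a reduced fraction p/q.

Pairs whose geodesics pass through 1 — 4–2: 1; 4–11: 1/2; 4–5: 1; 4–6: 3/3; 4–7: 1; 4–8: 1; 4–3: 1; 4–9: 1; 2–10: 1/2; 2–5: 1; 2–6: 3/3; 2–7: 1; 2–8: 1; 2–3: 1 … (+13 more pairs).
All other pairs contribute 0.
Summing the contributions gives betweenness(1) = 26.

26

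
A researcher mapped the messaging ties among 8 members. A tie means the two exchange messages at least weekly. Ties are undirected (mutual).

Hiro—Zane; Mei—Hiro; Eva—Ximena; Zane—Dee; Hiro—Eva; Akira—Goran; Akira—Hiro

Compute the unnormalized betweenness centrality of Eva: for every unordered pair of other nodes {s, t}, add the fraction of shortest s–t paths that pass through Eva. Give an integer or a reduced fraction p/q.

Pairs whose geodesics pass through Eva — Dee–Ximena: 1; Goran–Ximena: 1; Akira–Ximena: 1; Mei–Ximena: 1; Zane–Ximena: 1; Hiro–Ximena: 1.
All other pairs contribute 0.
Summing the contributions gives betweenness(Eva) = 6.

6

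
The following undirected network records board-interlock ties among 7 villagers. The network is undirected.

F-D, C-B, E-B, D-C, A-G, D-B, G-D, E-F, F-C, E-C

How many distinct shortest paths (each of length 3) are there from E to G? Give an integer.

3

The shortest distance is 3. The length-3 paths are: E–F–D–G; E–B–D–G; E–C–D–G.
That gives 3 distinct shortest paths.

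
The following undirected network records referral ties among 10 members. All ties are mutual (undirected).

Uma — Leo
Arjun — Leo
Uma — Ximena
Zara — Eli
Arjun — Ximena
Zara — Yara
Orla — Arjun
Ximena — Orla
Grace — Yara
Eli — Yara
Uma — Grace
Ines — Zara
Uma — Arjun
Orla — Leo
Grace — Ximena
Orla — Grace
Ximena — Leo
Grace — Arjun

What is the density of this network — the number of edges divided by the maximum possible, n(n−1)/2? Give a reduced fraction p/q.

There are 18 edges and 10 nodes, so the maximum possible is C(10,2) = 45.
Density = 18/45 = 2/5.

2/5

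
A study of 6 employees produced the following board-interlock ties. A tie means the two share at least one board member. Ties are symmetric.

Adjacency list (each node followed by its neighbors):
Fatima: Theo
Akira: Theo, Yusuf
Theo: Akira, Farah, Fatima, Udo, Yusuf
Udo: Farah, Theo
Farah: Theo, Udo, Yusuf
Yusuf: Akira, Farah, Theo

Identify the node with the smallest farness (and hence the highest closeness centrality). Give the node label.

Farness (sum of distances to all others) for each node — Akira:8, Farah:7, Fatima:9, Theo:5, Udo:8, Yusuf:7.
The smallest farness is 5, for Theo, so Theo has the highest closeness.

Theo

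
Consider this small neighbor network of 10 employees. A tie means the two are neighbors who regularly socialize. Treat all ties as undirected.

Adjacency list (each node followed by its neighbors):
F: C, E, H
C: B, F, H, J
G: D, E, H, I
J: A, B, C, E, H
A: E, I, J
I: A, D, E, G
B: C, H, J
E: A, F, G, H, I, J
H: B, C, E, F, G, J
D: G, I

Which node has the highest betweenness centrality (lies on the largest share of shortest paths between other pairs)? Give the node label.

Unnormalized betweenness of each node: A:6/5, B:0, C:5/6, D:0, E:38/5, F:8/15, G:337/60, H:163/20, I:17/6, J:127/30.
H has the largest value, 163/20, making it the main broker — the node through which the most shortest paths run.

H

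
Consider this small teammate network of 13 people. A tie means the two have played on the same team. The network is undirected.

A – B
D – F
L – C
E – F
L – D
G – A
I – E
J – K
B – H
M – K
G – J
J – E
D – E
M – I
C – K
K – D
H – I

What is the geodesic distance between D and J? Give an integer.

2

One shortest route is D – K – J, which uses 2 edges, and D and J are not directly tied, so nothing shorter exists. So d(D,J) = 2.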